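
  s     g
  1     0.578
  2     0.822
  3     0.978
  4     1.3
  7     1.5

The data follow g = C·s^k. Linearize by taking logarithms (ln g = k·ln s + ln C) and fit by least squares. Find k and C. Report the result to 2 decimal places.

With ln gᵢ as the transformed response and ln sᵢ as the regressor:
Σln s = 5.1240, Σ(ln s)² = 7.3958, Σln g = -0.0986, Σln s·ln g = 0.9924.
Equations: 7.3958·k + 5.1240·ln C = 0.9924;  5.1240·k + 5·ln C = -0.0986.
Solving (det = 10.7239): k = 0.50983, ln C = -0.54219, so C = exp(-0.54219) = 0.58147.

k = 0.51, C = 0.58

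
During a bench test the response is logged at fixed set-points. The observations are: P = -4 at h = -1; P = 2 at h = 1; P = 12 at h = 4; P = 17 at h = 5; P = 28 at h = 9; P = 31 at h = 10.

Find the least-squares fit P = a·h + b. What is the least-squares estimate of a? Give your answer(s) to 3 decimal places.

The normal system MᵀM·[a, b]ᵀ = MᵀP is [[224, 28]; [28, 6]]·[a, b]ᵀ = [701, 86]ᵀ.
det = 224·6 − 28² = 560.
a = (701·6 − 28·86)/560 = 899/280; b = (224·86 − 28·701)/560 = -13/20.

a = 3.211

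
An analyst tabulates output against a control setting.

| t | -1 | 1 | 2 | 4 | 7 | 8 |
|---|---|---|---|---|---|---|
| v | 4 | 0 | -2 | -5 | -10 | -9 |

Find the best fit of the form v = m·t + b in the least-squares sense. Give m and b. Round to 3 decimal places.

Normal-equation sums: Σt·t = 135, Σt = 21, Σ1 = 6.
For Aᵀv: Σt·v = -170, Σv = -22.
AᵀA·[m, b]ᵀ = Aᵀv becomes [[135, 21]; [21, 6]]·[m, b]ᵀ = [-170, -22]ᵀ.
det = 135·6 − 21² = 369.
m = ((-170)·6 − 21·(-22))/369 = -62/41; b = (135·(-22) − 21·(-170))/369 = 200/123.

m = -1.512, b = 1.626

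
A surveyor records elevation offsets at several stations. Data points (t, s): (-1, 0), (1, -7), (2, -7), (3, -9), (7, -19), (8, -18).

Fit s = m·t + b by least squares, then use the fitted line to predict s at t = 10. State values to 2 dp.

ŝ = -23.59

Entries of AᵀA: Σt·t = 128, Σt = 20, Σ1 = 6.
For Aᵀs: Σt·s = -325, Σs = -60.
AᵀA·[m, b]ᵀ = Aᵀs becomes [[128, 20]; [20, 6]]·[m, b]ᵀ = [-325, -60]ᵀ.
Determinant 128·6 − 20² = 368.
m = ((-325)·6 − 20·(-60))/368 = -375/184; b = (128·(-60) − 20·(-325))/368 = -295/92.
At t = 10: ŝ = (-375/184)·(10) + (-295/92)·(1) = -1085/46.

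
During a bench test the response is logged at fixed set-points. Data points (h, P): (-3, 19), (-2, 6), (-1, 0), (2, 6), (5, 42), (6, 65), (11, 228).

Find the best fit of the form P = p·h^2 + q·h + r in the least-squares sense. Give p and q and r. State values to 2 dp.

The normal equations are: 16676·p + 1644·q + 200·r = 31197;  1644·p + 200·q + 18·r = 3051;  200·p + 18·q + 7·r = 366.
Solving the 3×3 system (Gaussian elimination) gives p = 24273/12332, q = -4563/6166, r = -6315/3083.

p = 1.97, q = -0.74, r = -2.05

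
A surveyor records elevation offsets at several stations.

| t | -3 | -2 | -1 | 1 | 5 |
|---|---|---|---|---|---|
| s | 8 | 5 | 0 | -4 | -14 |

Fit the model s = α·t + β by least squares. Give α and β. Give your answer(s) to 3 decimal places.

Compute the Gram sums: Σt·t = 40, Σt = 0, Σ1 = 5.
For Mᵀs: Σt·s = -108, Σs = -5.
So MᵀM·[α, β]ᵀ = Mᵀs: [[40, 0]; [0, 5]]·[α, β]ᵀ = [-108, -5]ᵀ.
Δ = 40·5 − 0² = 200.
α = ((-108)·5 − 0·(-5))/200 = -27/10; β = (40·(-5) − 0·(-108))/200 = -1.

α = -2.700, β = -1.000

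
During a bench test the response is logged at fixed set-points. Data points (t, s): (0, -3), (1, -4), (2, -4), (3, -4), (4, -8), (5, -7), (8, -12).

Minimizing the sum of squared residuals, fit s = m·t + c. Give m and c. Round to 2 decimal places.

m = -1.13, c = -2.29

Forming AᵀA = [[119, 23]; [23, 7]] and Aᵀs = [-187, -42]ᵀ gives AᵀA·[m, c]ᵀ = Aᵀs.
det = 119·7 − 23² = 304.
m = ((-187)·7 − 23·(-42))/304 = -343/304; c = (119·(-42) − 23·(-187))/304 = -697/304.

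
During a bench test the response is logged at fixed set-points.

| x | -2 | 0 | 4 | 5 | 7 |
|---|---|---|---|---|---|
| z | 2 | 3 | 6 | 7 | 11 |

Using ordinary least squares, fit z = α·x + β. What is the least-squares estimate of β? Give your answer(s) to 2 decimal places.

β = 3.20

From the data, Σx·x = 94, Σx = 14, Σ1 = 5.
Moment sums: Σx·z = 132, Σz = 29.
So AᵀA·[α, β]ᵀ = Aᵀz: [[94, 14]; [14, 5]]·[α, β]ᵀ = [132, 29]ᵀ.
Eliminating β: 5·(row 1) − 14·(row 2) gives 274·α = 5·132 − 14·29 = 254, so α = 127/137.
Then β = (29 − 14·(127/137))/5 = 439/137.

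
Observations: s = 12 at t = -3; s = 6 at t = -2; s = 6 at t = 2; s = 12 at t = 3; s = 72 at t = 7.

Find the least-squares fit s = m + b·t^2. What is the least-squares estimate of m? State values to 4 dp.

m = -0.5633

From the data, Σ1 = 5, Σt^2 = 75, Σt^2·t^2 = 2595.
For Aᵀs: Σs = 108, Σt^2·s = 3792.
So AᵀA·[m, b]ᵀ = Aᵀs: [[5, 75]; [75, 2595]]·[m, b]ᵀ = [108, 3792]ᵀ.
Eliminating b: 2595·(row 1) − 75·(row 2) gives 7350·m = 2595·108 − 75·3792 = -4140, so m = -138/245.
Then b = (3792 − 75·(-138/245))/2595 = 362/245.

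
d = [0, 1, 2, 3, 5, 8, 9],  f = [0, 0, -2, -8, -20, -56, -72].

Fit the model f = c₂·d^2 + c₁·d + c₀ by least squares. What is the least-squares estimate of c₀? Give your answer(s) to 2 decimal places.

c₀ = 0.05

The normal equations are: 11380·c₂ + 1402·c₁ + 184·c₀ = -9996;  1402·c₂ + 184·c₁ + 28·c₀ = -1224;  184·c₂ + 28·c₁ + 7·c₀ = -158.
Solving the 3×3 system (Gaussian elimination) gives c₂ = -1712/1787, c₁ = 10286/16083, c₀ = 850/16083.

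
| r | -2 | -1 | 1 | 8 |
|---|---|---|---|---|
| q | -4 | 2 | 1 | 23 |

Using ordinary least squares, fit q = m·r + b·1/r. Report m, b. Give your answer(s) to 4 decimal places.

m = 2.9260, b = -3.4556

Forming AᵀA = [[70, 4]; [4, 145/64]] and Aᵀq = [191, 31/8]ᵀ gives AᵀA·[m, b]ᵀ = Aᵀq.
Δ = 70·(145/64) − 4² = 4563/32.
m = (191·(145/64) − 4·(31/8))/(4563/32) = 989/338; b = (70·(31/8) − 4·191)/(4563/32) = -584/169.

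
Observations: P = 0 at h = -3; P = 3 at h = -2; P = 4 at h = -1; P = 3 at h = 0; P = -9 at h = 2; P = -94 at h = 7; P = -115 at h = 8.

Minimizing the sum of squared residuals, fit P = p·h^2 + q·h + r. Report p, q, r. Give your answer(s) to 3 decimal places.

p = -1.443, q = -3.365, r = 2.584

Compute the Gram sums: Σh^2·h^2 = 6611, Σh^2·h = 827, Σh^2 = 131, Σh·h = 131, Σh = 11, Σ1 = 7.
Right-hand side: Σh^2·P = -11986, Σh·P = -1606, ΣP = -208.
Normal equations: [[6611, 827, 131]; [827, 131, 11]; [131, 11, 7]]·[p, q, r]ᵀ = [-11986, -1606, -208]ᵀ.
Row-reducing yields p = -2621/1816, q = -6111/1816, r = 1173/454.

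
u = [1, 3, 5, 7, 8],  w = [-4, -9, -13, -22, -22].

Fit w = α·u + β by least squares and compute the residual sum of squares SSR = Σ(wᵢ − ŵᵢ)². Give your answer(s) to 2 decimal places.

Entries of XᵀX: Σu·u = 148, Σu = 24, Σ1 = 5.
For Xᵀw: Σu·w = -426, Σw = -70.
So XᵀX·[α, β]ᵀ = Xᵀw: [[148, 24]; [24, 5]]·[α, β]ᵀ = [-426, -70]ᵀ.
Eliminating β: 5·(row 1) − 24·(row 2) gives 164·α = 5·(-426) − 24·(-70) = -450, so α = -225/82.
Then β = ((-70) − 24·(-225/82))/5 = -34/41.
Residuals: -35/82, 5/82, 127/82, -161/82, 32/41; SSR = 289/41.

SSR = 7.05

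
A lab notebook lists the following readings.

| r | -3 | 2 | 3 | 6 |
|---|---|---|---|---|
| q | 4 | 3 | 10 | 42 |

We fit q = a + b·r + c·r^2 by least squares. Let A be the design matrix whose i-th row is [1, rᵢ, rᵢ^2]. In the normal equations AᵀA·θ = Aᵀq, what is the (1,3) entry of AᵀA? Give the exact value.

Row 1 ↔ basis 1, column 3 ↔ basis r^2, so (AᵀA)_{1,3} = Σᵢ r^2 = (1)·(9) + (1)·(4) + (1)·(9) + (1)·(36) = 58.

58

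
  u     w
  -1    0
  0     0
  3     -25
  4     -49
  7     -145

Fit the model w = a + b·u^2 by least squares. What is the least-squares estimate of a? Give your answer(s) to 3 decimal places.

Entries of AᵀA: Σ1 = 5, Σu^2 = 75, Σu^2·u^2 = 2739.
Moment sums: Σw = -219, Σu^2·w = -8114.
Determinant 5·2739 − 75² = 8070.
a = ((-219)·2739 − 75·(-8114))/8070 = 2903/2690; b = (5·(-8114) − 75·(-219))/8070 = -4829/1614.

a = 1.079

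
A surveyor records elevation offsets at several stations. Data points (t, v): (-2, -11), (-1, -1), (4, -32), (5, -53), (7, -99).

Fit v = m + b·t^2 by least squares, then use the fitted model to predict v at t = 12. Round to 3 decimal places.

v̂ = -290.957

Compute the Gram sums: Σ1 = 5, Σt^2 = 95, Σt^2·t^2 = 3299.
Right-hand side: Σv = -196, Σt^2·v = -6733.
MᵀM·[m, b]ᵀ = Mᵀv becomes [[5, 95]; [95, 3299]]·[m, b]ᵀ = [-196, -6733]ᵀ.
det = 5·3299 − 95² = 7470.
m = ((-196)·3299 − 95·(-6733))/7470 = -2323/2490; b = (5·(-6733) − 95·(-196))/7470 = -1003/498.
At t = 12: v̂ = (-2323/2490)·(1) + (-1003/498)·(144) = -724483/2490.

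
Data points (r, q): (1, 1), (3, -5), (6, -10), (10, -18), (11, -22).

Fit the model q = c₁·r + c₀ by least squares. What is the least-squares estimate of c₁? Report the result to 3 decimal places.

c₁ = -2.155

Sums needed: Σr·r = 267, Σr = 31, Σ1 = 5.
Right-hand side: Σr·q = -496, Σq = -54.
Normal equations: [[267, 31]; [31, 5]]·[c₁, c₀]ᵀ = [-496, -54]ᵀ.
Eliminating c₀: 5·(row 1) − 31·(row 2) gives 374·c₁ = 5·(-496) − 31·(-54) = -806, so c₁ = -403/187.
Then c₀ = ((-54) − 31·(-403/187))/5 = 479/187.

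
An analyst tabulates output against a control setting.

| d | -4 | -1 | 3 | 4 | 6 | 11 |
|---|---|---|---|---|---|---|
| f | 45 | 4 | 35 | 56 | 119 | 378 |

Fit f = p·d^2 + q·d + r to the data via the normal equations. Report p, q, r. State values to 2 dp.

Setting ∂/∂p … = 0 gives: 16531·p + 1573·q + 199·r = 51957;  1573·p + 199·q + 19·r = 5017;  199·p + 19·q + 6·r = 637.
Solving the 3×3 system (Gaussian elimination) gives p = 4355597/1469388, q = 2170351/1469388, r = 777769/244898.

p = 2.96, q = 1.48, r = 3.18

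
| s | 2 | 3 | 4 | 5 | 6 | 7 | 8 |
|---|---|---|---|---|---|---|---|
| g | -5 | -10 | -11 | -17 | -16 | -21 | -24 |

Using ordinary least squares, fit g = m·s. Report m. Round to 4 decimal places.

Sums needed: Σs·s = 203.
And Σs·g = -604.
XᵀX·[m]ᵀ = Xᵀg becomes [[203]]·[m]ᵀ = [-604]ᵀ.
m = (-604)/203 = -2.97537.

m = -2.9754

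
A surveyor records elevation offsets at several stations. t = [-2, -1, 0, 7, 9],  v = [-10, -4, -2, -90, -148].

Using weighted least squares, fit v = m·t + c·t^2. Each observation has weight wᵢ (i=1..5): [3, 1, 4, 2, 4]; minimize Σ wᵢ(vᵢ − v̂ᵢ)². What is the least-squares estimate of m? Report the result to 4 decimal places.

From the data, Σwᵢ·t·t = 435, Σwᵢ·t·t^2 = 3577, Σwᵢ·t^2·t^2 = 31095.
For AᵀWv: Σwᵢ·t·v = -6524, Σwᵢ·t^2·v = -56896.
Normal equations: [[435, 3577]; [3577, 31095]]·[m, c]ᵀ = [-6524, -56896]ᵀ.
Δ = 435·31095 − 3577² = 731396.
m = ((-6524)·31095 − 3577·(-56896))/731396 = 163303/182849; c = (435·(-56896) − 3577·(-6524))/731396 = -353353/182849.

m = 0.8931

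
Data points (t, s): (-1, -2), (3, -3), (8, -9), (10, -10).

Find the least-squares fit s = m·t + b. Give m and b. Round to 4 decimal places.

Normal-equation sums: Σt·t = 174, Σt = 20, Σ1 = 4.
And Σt·s = -179, Σs = -24.
Determinant 174·4 − 20² = 296.
m = ((-179)·4 − 20·(-24))/296 = -59/74; b = (174·(-24) − 20·(-179))/296 = -149/74.

m = -0.7973, b = -2.0135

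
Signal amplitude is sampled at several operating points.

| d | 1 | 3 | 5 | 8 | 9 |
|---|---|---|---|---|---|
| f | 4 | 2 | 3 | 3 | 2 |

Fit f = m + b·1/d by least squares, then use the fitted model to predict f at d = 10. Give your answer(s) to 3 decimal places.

f̂ = 2.382

From the data, Σ1 = 5, Σ1/d = 637/360, Σ1/d·1/d = 152809/129600.
And Σf = 14, Σ1/d·f = 2111/360.
Normal equations: [[5, 637/360]; [637/360, 152809/129600]]·[m, b]ᵀ = [14, 2111/360]ᵀ.
Δ = 5·(152809/129600) − (637/360)² = 89569/32400.
m = (14·(152809/129600) − (637/360)·(2111/360))/(89569/32400) = 794619/358276; b = (5·(2111/360) − (637/360)·14)/(89569/32400) = 147330/89569.
At d = 10: f̂ = (794619/358276)·(1) + (147330/89569)·(1/10) = 853551/358276.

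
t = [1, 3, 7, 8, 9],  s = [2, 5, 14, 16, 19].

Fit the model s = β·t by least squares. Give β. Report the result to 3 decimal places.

β = 2.029

The normal equations are: 204·β = 414.
(Σt·t = 204, Σt·s = 414.)
β = 414/204 = 2.02941.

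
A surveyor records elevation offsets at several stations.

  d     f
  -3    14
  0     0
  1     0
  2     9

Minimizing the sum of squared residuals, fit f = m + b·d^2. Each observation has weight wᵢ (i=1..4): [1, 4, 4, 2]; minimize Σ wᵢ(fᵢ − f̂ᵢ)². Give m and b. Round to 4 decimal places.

m = -0.4894, b = 1.7801

With design matrix X, XᵀWX = [[11, 21]; [21, 117]] and XᵀWf = [32, 198]ᵀ.
Eliminating b: 117·(row 1) − 21·(row 2) gives 846·m = 117·32 − 21·198 = -414, so m = -23/47.
Then b = (198 − 21·(-23/47))/117 = 251/141.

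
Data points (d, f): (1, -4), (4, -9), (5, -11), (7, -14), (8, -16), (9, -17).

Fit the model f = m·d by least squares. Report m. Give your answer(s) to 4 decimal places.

The normal system AᵀA·[m]ᵀ = Aᵀf is [[236]]·[m]ᵀ = [-474]ᵀ.
Hence m = -474 / 236 ≈ -2.00847.

m = -2.0085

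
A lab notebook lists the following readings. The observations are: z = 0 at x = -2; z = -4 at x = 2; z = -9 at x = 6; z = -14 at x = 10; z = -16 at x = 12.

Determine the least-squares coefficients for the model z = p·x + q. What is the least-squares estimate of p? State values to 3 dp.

Normal-equation sums: Σx·x = 288, Σx = 28, Σ1 = 5.
And Σx·z = -394, Σz = -43.
Eliminating q: 5·(row 1) − 28·(row 2) gives 656·p = 5·(-394) − 28·(-43) = -766, so p = -383/328.
Then q = ((-43) − 28·(-383/328))/5 = -169/82.

p = -1.168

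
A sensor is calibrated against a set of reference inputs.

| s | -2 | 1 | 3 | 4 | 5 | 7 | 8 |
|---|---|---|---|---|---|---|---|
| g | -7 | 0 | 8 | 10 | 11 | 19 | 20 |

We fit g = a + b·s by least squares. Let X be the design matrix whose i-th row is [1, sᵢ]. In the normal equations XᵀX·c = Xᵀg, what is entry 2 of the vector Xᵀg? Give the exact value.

Entry 2 ↔ basis s, so (Xᵀg)_{2} = Σᵢ (s)·gᵢ = (-2)·(-7) + (1)·(0) + (3)·(8) + (4)·(10) + (5)·(11) + (7)·(19) + (8)·(20) = 426.

426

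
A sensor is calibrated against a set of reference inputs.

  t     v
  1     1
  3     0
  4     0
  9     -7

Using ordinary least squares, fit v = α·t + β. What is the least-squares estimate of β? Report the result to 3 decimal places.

β = 2.964

Sums needed: Σt·t = 107, Σt = 17, Σ1 = 4.
For Mᵀv: Σt·v = -62, Σv = -6.
Normal equations: [[107, 17]; [17, 4]]·[α, β]ᵀ = [-62, -6]ᵀ.
Determinant 107·4 − 17² = 139.
α = ((-62)·4 − 17·(-6))/139 = -146/139; β = (107·(-6) − 17·(-62))/139 = 412/139.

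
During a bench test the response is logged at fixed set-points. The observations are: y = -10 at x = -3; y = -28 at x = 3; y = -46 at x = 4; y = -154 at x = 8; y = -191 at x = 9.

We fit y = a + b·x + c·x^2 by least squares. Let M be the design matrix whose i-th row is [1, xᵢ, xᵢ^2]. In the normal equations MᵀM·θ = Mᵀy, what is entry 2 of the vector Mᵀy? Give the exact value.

Entry 2 ↔ basis x, so (Mᵀy)_{2} = Σᵢ (x)·yᵢ = (-3)·(-10) + (3)·(-28) + (4)·(-46) + (8)·(-154) + (9)·(-191) = -3189.

-3189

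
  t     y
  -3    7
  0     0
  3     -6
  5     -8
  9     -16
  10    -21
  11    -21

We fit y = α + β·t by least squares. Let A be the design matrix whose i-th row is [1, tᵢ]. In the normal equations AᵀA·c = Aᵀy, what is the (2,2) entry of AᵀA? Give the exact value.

345

Row 2 ↔ basis t, column 2 ↔ basis t, so (AᵀA)_{2,2} = Σᵢ (t)·(t) = (-3)·(-3) + (0)·(0) + (3)·(3) + (5)·(5) + (9)·(9) + (10)·(10) + (11)·(11) = 345.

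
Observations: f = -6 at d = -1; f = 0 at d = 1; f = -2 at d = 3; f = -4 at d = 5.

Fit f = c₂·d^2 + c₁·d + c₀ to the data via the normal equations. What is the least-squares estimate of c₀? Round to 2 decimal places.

Sums needed: Σd^2·d^2 = 708, Σd^2·d = 152, Σd^2 = 36, Σd·d = 36, Σd = 8, Σ1 = 4.
Moment sums: Σd^2·f = -124, Σd·f = -20, Σf = -12.
Normal equations: [[708, 152, 36]; [152, 36, 8]; [36, 8, 4]]·[c₂, c₁, c₀]ᵀ = [-124, -20, -12]ᵀ.
Solving the 3×3 system (Gaussian elimination) gives c₂ = -1/2, c₁ = 11/5, c₀ = -29/10.

c₀ = -2.90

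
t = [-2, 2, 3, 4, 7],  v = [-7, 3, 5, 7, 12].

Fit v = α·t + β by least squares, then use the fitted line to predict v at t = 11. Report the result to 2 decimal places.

The normal equations are: 82·α + 14·β = 147;  14·α + 5·β = 20.
Eliminating β: 5·(row 1) − 14·(row 2) gives 214·α = 5·147 − 14·20 = 455, so α = 455/214.
Then β = (20 − 14·(455/214))/5 = -209/107.
At t = 11: v̂ = (455/214)·(11) + (-209/107)·(1) = 4587/214.

v̂ = 21.43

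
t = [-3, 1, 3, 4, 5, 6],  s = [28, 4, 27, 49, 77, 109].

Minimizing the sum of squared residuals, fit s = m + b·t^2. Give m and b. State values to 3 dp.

Setting ∂/∂m … = 0 gives: 6·m + 96·b = 294;  96·m + 2340·b = 7132.
Δ = 6·2340 − 96² = 4824.
m = (294·2340 − 96·7132)/4824 = 137/201; b = (6·7132 − 96·294)/4824 = 607/201.

m = 0.682, b = 3.020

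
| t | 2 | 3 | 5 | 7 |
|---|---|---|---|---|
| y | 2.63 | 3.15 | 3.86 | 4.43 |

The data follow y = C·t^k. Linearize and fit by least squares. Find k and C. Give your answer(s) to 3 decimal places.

With ln yᵢ as the transformed response and ln tᵢ as the regressor:
Σln t = 5.3471, Σ(ln t)² = 8.0643, Σln y = 4.9535, Σln t·ln y = 7.0009.
Normal system: [[8.0643, 5.3471]; [5.3471, 4]]·[k, ln C]ᵀ = [7.0009, 4.9535]ᵀ.
Δ = 8.0643·4 − (5.3471)² = 3.6655; k = (7.0009·4 − 5.3471·4.9535)/3.6655 = 0.41387, ln C = (8.0643·4.9535 − 5.3471·7.0009)/3.6655 = 0.68511, so C = exp(0.68511) = 1.98399.

k = 0.414, C = 1.984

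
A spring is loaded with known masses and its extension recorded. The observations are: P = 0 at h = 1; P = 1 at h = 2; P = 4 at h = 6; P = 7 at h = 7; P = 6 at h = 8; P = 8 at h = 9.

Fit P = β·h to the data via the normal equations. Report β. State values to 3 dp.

β = 0.830

From the data, Σh·h = 235.
For AᵀP: Σh·P = 195.
Normal equations: [[235]]·[β]ᵀ = [195]ᵀ.
Hence β = 195 / 235 ≈ 0.829787.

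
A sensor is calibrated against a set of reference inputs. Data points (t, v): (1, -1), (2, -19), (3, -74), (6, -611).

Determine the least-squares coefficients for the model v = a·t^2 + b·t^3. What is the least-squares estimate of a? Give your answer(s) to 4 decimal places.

a = 0.7821

Entries of MᵀM: Σt^2·t^2 = 1394, Σt^2·t^3 = 8052, Σt^3·t^3 = 47450.
And Σt^2·v = -22739, Σt^3·v = -134127.
Δ = 1394·47450 − 8052² = 1310596.
a = ((-22739)·47450 − 8052·(-134127))/1310596 = 512527/655298; b = (1394·(-134127) − 8052·(-22739))/1310596 = -1939305/655298.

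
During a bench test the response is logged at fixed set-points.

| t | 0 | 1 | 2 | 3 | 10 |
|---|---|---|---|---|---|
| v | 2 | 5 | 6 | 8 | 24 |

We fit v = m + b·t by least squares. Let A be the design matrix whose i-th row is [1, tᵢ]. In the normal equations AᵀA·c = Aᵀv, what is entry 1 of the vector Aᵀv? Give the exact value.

Entry 1 ↔ basis 1, so (Aᵀv)_{1} = Σᵢ vᵢ = (1)·(2) + (1)·(5) + (1)·(6) + (1)·(8) + (1)·(24) = 45.

45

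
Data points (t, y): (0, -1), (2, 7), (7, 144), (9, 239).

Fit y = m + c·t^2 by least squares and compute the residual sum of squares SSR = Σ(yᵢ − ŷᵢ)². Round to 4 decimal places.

SSR = 8.0638

Forming MᵀM = [[4, 134]; [134, 8978]] and Mᵀy = [389, 26443]ᵀ gives MᵀM·[m, c]ᵀ = Mᵀy.
Eliminating c: 8978·(row 1) − 134·(row 2) gives 17956·m = 8978·389 − 134·26443 = -50920, so m = -190/67.
Then c = (26443 − 134·(-190/67))/8978 = 26823/8978.
Residuals: 123/67, -9493/4489, 3965/8978, -1461/8978; SSR = 72397/8978.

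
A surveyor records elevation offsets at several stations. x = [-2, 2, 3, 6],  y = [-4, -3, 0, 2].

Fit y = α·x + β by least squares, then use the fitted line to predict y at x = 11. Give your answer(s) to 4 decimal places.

ŷ = 5.4962

The normal equations are: 53·α + 9·β = 14;  9·α + 4·β = -5.
Δ = 53·4 − 9² = 131.
α = (14·4 − 9·(-5))/131 = 101/131; β = (53·(-5) − 9·14)/131 = -391/131.
At x = 11: ŷ = (101/131)·(11) + (-391/131)·(1) = 720/131.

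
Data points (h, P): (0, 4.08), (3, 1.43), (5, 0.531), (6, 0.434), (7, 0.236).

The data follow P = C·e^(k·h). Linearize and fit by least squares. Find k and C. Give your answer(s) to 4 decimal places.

k = -0.4022, C = 4.3039

Let Y = ln P. Fitting Y = k·h + ln C by least squares:
Σh = 21.0000, Σ(h)² = 119.0000, Σln P = -1.1479, Σh·ln P = -17.2077.
Equations: 119.0000·k + 21.0000·ln C = -17.2077;  21.0000·k + 5·ln C = -1.1479.
Slope k = (n·Σh·ln P − Σh·Σln P)/(n·Σ(h)² − (Σh)²) = (5·-17.2077 − 21.0000·-1.1479)/154.0000 = -0.40216; ln C = (Σln P − k·Σh)/n = 1.45952, so C = exp(1.45952) = 4.30390.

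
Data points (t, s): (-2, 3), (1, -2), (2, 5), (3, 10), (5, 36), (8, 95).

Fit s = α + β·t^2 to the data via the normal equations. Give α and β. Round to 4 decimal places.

Normal-equation sums: Σ1 = 6, Σt^2 = 107, Σt^2·t^2 = 4835.
Right-hand side: Σs = 147, Σt^2·s = 7100.
Normal equations: [[6, 107]; [107, 4835]]·[α, β]ᵀ = [147, 7100]ᵀ.
Determinant 6·4835 − 107² = 17561.
α = (147·4835 − 107·7100)/17561 = -48955/17561; β = (6·7100 − 107·147)/17561 = 26871/17561.

α = -2.7877, β = 1.5302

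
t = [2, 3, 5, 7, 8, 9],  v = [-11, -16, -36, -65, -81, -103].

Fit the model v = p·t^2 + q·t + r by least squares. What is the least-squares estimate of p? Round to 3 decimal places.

p = -1.198

With design matrix A, AᵀA = [[13780, 1744, 232]; [1744, 232, 34]; [232, 34, 6]] and Aᵀv = [-17800, -2280, -312]ᵀ.
Solving the 3×3 system (Gaussian elimination) gives p = -2174/1815, q = 104/1815, r = -3636/605.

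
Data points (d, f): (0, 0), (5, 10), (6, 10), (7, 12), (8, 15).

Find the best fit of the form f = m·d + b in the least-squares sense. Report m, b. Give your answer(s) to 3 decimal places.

Entries of AᵀA: Σd·d = 174, Σd = 26, Σ1 = 5.
Right-hand side: Σd·f = 314, Σf = 47.
Δ = 174·5 − 26² = 194.
m = (314·5 − 26·47)/194 = 174/97; b = (174·47 − 26·314)/194 = 7/97.

m = 1.794, b = 0.072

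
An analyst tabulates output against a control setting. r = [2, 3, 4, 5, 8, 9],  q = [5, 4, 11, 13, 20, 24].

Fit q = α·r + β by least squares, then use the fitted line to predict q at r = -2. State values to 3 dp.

Entries of XᵀX: Σr·r = 199, Σr = 31, Σ1 = 6.
Moment sums: Σr·q = 507, Σq = 77.
Normal equations: [[199, 31]; [31, 6]]·[α, β]ᵀ = [507, 77]ᵀ.
Eliminating β: 6·(row 1) − 31·(row 2) gives 233·α = 6·507 − 31·77 = 655, so α = 655/233.
Then β = (77 − 31·(655/233))/6 = -394/233.
At r = -2: q̂ = (655/233)·(-2) + (-394/233)·(1) = -1704/233.

q̂ = -7.313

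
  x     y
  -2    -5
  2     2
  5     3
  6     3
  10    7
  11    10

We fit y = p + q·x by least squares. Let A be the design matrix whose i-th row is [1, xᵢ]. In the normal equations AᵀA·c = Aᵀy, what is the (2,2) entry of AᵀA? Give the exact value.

290

Row 2 ↔ basis x, column 2 ↔ basis x, so (AᵀA)_{2,2} = Σᵢ (x)·(x) = (-2)·(-2) + (2)·(2) + (5)·(5) + (6)·(6) + (10)·(10) + (11)·(11) = 290.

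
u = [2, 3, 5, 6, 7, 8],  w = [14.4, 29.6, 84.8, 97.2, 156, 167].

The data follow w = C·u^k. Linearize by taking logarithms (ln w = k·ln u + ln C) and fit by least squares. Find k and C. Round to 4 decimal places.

Let Y = ln w. Fitting Y = k·ln u + ln C by least squares:
Over the data: Σln u = 9.2183, Σ(ln u)² = 15.5987, Σln w = 25.2399, Σln u·ln w = 41.3866.
Normal system: [[15.5987, 9.2183]; [9.2183, 6]]·[k, ln C]ᵀ = [41.3866, 25.2399]ᵀ.
Solving (det = 8.6152): k = 1.81660, ln C = 1.41566, so C = exp(1.41566) = 4.11922.

k = 1.8166, C = 4.1192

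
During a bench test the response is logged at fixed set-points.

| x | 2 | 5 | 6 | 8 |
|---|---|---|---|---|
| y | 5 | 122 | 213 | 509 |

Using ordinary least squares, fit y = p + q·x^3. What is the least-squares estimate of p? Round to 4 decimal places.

Entries of AᵀA: Σ1 = 4, Σx^3 = 861, Σx^3·x^3 = 324489.
Right-hand side: Σy = 849, Σx^3·y = 321906.
So AᵀA·[p, q]ᵀ = Aᵀy: [[4, 861]; [861, 324489]]·[p, q]ᵀ = [849, 321906]ᵀ.
Determinant 4·324489 − 861² = 556635.
p = (849·324489 − 861·321906)/556635 = -3; q = (4·321906 − 861·849)/556635 = 1.

p = -3.0000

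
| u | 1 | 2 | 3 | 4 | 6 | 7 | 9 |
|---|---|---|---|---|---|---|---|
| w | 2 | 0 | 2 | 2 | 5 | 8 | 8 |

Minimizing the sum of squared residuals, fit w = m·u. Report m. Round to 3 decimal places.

Compute the Gram sums: Σu·u = 196.
Right-hand side: Σu·w = 174.
Normal equations: [[196]]·[m]ᵀ = [174]ᵀ.
Hence m = 174 / 196 ≈ 0.887755.

m = 0.888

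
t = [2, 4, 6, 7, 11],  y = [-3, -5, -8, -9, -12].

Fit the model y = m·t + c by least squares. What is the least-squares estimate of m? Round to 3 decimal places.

m = -1.022

Compute the Gram sums: Σt·t = 226, Σt = 30, Σ1 = 5.
Moment sums: Σt·y = -269, Σy = -37.
Normal equations: [[226, 30]; [30, 5]]·[m, c]ᵀ = [-269, -37]ᵀ.
Δ = 226·5 − 30² = 230.
m = ((-269)·5 − 30·(-37))/230 = -47/46; c = (226·(-37) − 30·(-269))/230 = -146/115.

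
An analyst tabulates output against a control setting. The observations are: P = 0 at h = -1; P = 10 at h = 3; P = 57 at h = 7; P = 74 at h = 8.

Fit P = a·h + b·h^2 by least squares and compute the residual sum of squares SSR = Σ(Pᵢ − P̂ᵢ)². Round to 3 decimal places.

Normal-equation sums: Σh·h = 123, Σh·h^2 = 881, Σh^2·h^2 = 6579.
Right-hand side: Σh·P = 1021, Σh^2·P = 7619.
Δ = 123·6579 − 881² = 33056.
a = (1021·6579 − 881·7619)/33056 = 1205/8264; b = (123·7619 − 881·1021)/33056 = 9409/8264.
Residuals: -2051/2066, -707/1033, 393/2066, -35/1033; SSR = 3081/2066.

SSR = 1.491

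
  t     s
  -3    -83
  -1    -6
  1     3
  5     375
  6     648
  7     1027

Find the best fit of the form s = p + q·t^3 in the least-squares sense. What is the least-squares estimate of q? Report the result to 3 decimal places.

The normal equations are: 6·p + 657·q = 1964;  657·p + 180661·q = 541354.
det = 6·180661 − 657² = 652317.
p = (1964·180661 − 657·541354)/652317 = -851374/652317; q = (6·541354 − 657·1964)/652317 = 652592/217439.

q = 3.001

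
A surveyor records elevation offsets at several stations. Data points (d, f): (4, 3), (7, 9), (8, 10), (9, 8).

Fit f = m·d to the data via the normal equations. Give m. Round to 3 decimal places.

The normal equations are: 210·m = 227.
(Σd·d = 210, Σd·f = 227.)
Hence m = 227 / 210 ≈ 1.08095.

m = 1.081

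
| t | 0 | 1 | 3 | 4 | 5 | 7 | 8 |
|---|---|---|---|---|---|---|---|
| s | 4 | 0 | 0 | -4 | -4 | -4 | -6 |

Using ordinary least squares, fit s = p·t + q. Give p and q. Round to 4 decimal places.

MᵀM·[p, q]ᵀ = Mᵀs reads: 164·p + 28·q = -112;  28·p + 7·q = -14.
(Σt·t = 164, Σt = 28, Σ1 = 7, Σt·s = -112, Σs = -14.)
Δ = 164·7 − 28² = 364.
p = ((-112)·7 − 28·(-14))/364 = -14/13; q = (164·(-14) − 28·(-112))/364 = 30/13.

p = -1.0769, q = 2.3077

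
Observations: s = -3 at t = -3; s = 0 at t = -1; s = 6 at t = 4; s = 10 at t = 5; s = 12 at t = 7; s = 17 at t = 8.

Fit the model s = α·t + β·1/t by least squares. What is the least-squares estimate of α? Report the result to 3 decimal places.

Entries of MᵀM: Σt·t = 164, Σt·1/t = 6, Σ1/t·1/t = 881749/705600.
Right-hand side: Σt·s = 303, Σ1/t·s = 467/56.
Normal equations: [[164, 6]; [6, 881749/705600]]·[α, β]ᵀ = [303, 467/56]ᵀ.
Δ = 164·(881749/705600) − 6² = 29801309/176400.
α = (303·(881749/705600) − 6·(467/56))/(29801309/176400) = 231864747/119205236; β = (164·(467/56) − 6·303)/(29801309/176400) = -79443000/29801309.

α = 1.945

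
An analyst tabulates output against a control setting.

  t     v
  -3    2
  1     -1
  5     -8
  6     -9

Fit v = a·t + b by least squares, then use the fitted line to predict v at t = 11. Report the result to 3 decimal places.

Forming XᵀX = [[71, 9]; [9, 4]] and Xᵀv = [-101, -16]ᵀ gives XᵀX·[a, b]ᵀ = Xᵀv.
Determinant 71·4 − 9² = 203.
a = ((-101)·4 − 9·(-16))/203 = -260/203; b = (71·(-16) − 9·(-101))/203 = -227/203.
At t = 11: v̂ = (-260/203)·(11) + (-227/203)·(1) = -441/29.

v̂ = -15.207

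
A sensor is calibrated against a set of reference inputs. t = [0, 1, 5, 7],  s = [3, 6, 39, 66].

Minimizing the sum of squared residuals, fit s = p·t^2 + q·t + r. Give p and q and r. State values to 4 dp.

The normal system AᵀA·[p, q, r]ᵀ = Aᵀs is [[3027, 469, 75]; [469, 75, 13]; [75, 13, 4]]·[p, q, r]ᵀ = [4215, 663, 114]ᵀ.
Solving the 3×3 system (Gaussian elimination) gives p = 4305/4684, q = 12225/4684, r = 3261/1171.

p = 0.9191, q = 2.6099, r = 2.7848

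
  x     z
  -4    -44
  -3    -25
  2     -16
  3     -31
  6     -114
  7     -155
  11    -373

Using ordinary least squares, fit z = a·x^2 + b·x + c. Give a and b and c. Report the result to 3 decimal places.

a = -2.971, b = -1.105, c = -1.251

Forming MᵀM = [[18772, 1834, 244]; [1834, 244, 22]; [244, 22, 7]] and Mᵀz = [-58104, -5746, -758]ᵀ gives MᵀM·[a, b, c]ᵀ = Mᵀz.
Solving the 3×3 system (Gaussian elimination) gives a = -126409/42547, b = -423062/382923, c = -479158/382923.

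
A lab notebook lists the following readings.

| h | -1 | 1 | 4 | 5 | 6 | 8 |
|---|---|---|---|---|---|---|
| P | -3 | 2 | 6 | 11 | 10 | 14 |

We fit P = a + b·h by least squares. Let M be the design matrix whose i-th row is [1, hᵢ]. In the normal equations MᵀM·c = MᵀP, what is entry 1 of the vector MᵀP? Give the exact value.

Entry 1 ↔ basis 1, so (MᵀP)_{1} = Σᵢ Pᵢ = (1)·(-3) + (1)·(2) + (1)·(6) + (1)·(11) + (1)·(10) + (1)·(14) = 40.

40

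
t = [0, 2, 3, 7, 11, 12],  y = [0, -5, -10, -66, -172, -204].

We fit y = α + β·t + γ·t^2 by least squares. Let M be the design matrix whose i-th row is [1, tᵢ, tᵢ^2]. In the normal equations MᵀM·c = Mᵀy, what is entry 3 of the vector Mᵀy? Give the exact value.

-53532

Entry 3 ↔ basis t^2, so (Mᵀy)_{3} = Σᵢ (t^2)·yᵢ = (0)·(0) + (4)·(-5) + (9)·(-10) + (49)·(-66) + (121)·(-172) + (144)·(-204) = -53532.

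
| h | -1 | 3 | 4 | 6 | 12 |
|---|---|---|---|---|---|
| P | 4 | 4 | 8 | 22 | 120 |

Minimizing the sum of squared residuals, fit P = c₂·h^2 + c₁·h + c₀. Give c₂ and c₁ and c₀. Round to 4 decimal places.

With design matrix M, MᵀM = [[22370, 2034, 206]; [2034, 206, 24]; [206, 24, 5]] and MᵀP = [18240, 1612, 158]ᵀ.
Row-reducing yields c₂ = 4913/4776, c₁ = -3885/1592, c₀ = 2225/2388.

c₂ = 1.0287, c₁ = -2.4403, c₀ = 0.9317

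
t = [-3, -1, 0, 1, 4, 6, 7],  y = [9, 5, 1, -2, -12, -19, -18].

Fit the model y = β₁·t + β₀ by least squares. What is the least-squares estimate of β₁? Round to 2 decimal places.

β₁ = -2.98

From the data, Σt·t = 112, Σt = 14, Σ1 = 7.
For Mᵀy: Σt·y = -322, Σy = -36.
Determinant 112·7 − 14² = 588.
β₁ = ((-322)·7 − 14·(-36))/588 = -125/42; β₀ = (112·(-36) − 14·(-322))/588 = 17/21.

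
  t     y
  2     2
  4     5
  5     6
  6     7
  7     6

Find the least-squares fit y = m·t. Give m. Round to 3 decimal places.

From the data, Σt·t = 130.
For Aᵀy: Σt·y = 138.
AᵀA·[m]ᵀ = Aᵀy becomes [[130]]·[m]ᵀ = [138]ᵀ.
Hence m = 138 / 130 ≈ 1.06154.

m = 1.062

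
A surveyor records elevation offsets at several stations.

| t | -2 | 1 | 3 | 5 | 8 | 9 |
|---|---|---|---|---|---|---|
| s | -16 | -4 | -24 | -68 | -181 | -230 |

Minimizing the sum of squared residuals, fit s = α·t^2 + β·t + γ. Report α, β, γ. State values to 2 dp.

α = -2.98, β = 1.44, γ = -1.55

The normal system AᵀA·[α, β, γ]ᵀ = Aᵀs is [[11380, 1386, 184]; [1386, 184, 24]; [184, 24, 6]]·[α, β, γ]ᵀ = [-32198, -3902, -523]ᵀ.
Solving the 3×3 system (Gaussian elimination) gives α = -184141/61789, β = 6865/4753, γ = -191861/123578.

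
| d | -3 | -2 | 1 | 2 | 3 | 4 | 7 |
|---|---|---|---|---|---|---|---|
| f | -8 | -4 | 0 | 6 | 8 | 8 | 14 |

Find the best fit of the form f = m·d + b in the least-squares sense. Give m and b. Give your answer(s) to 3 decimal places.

m = 2.196, b = -0.336

Entries of MᵀM: Σd·d = 92, Σd = 12, Σ1 = 7.
Right-hand side: Σd·f = 198, Σf = 24.
Normal equations: [[92, 12]; [12, 7]]·[m, b]ᵀ = [198, 24]ᵀ.
det = 92·7 − 12² = 500.
m = (198·7 − 12·24)/500 = 549/250; b = (92·24 − 12·198)/500 = -42/125.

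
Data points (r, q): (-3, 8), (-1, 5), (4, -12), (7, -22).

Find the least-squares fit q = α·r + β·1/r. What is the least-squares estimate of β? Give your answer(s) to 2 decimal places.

β = -1.52

The normal system AᵀA·[α, β]ᵀ = Aᵀq is [[75, 4]; [4, 8425/7056]]·[α, β]ᵀ = [-231, -290/21]ᵀ.
Δ = 75·(8425/7056) − 4² = 172993/2352.
α = ((-231)·(8425/7056) − 4·(-290/21))/(172993/2352) = -518805/172993; β = (75·(-290/21) − 4·(-231))/(172993/2352) = -262752/172993.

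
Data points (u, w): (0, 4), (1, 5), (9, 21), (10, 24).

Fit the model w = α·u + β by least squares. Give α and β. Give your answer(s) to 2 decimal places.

Setting ∂/∂α … = 0 gives: 182·α + 20·β = 434;  20·α + 4·β = 54.
Determinant 182·4 − 20² = 328.
α = (434·4 − 20·54)/328 = 2; β = (182·54 − 20·434)/328 = 7/2.

α = 2.00, β = 3.50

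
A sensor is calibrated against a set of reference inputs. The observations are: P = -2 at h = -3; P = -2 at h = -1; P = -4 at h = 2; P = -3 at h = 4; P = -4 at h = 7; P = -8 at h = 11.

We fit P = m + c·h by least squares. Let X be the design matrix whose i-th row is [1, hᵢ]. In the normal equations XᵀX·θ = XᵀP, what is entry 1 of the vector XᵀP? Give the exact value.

-23

Entry 1 ↔ basis 1, so (XᵀP)_{1} = Σᵢ Pᵢ = (1)·(-2) + (1)·(-2) + (1)·(-4) + (1)·(-3) + (1)·(-4) + (1)·(-8) = -23.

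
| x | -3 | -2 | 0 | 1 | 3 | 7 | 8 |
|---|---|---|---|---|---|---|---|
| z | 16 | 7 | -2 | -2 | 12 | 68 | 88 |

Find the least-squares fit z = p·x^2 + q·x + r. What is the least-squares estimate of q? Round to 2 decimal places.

Forming MᵀM = [[6676, 848, 136]; [848, 136, 14]; [136, 14, 7]] and Mᵀz = [9242, 1152, 187]ᵀ gives MᵀM·[p, q, r]ᵀ = Mᵀz.
Inverting the 3×3 Gram matrix, [p, q, r]ᵀ = [15325/10098, -26971/30294, -15002/15147]ᵀ.

q = -0.89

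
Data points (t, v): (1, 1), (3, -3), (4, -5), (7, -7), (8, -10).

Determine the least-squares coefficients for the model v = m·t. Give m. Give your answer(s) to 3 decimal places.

m = -1.129

The normal equations are: 139·m = -157.
(Σt·t = 139, Σt·v = -157.)
Hence m = -157 / 139 ≈ -1.1295.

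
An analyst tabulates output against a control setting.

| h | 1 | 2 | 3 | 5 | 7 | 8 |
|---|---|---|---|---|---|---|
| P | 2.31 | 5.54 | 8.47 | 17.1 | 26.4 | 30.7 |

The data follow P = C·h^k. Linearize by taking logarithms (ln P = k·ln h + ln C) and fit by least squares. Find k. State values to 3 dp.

Linearized form: ln P = k·ln h + ln C. From the 6 transformed points,
Σln h = 7.4265, Σ(ln h)² = 12.3883, Σln P = 14.2225, Σln h·ln P = 21.5934.
Normal system: [[12.3883, 7.4265]; [7.4265, 6]]·[k, ln C]ᵀ = [21.5934, 14.2225]ᵀ.
Δ = 12.3883·6 − (7.4265)² = 19.1764; k = (21.5934·6 − 7.4265·14.2225)/19.1764 = 1.24824, ln C = (12.3883·14.2225 − 7.4265·21.5934)/19.1764 = 0.82540.

k = 1.248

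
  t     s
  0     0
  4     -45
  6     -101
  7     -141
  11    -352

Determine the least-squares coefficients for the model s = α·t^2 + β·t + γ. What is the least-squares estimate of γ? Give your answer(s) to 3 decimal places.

Entries of AᵀA: Σt^2·t^2 = 18594, Σt^2·t = 1954, Σt^2 = 222, Σt·t = 222, Σt = 28, Σ1 = 5.
Moment sums: Σt^2·s = -53857, Σt·s = -5645, Σs = -639.
Normal equations: [[18594, 1954, 222]; [1954, 222, 28]; [222, 28, 5]]·[α, β, γ]ᵀ = [-53857, -5645, -639]ᵀ.
Row-reducing yields α = -120443/40268, β = 36703/40268, γ = -2059/20134.

γ = -0.102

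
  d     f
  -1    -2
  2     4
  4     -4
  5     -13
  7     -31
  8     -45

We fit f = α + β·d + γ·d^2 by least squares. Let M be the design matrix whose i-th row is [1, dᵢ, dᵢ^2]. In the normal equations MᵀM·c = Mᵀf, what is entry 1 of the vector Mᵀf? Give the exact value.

Entry 1 ↔ basis 1, so (Mᵀf)_{1} = Σᵢ fᵢ = (1)·(-2) + (1)·(4) + (1)·(-4) + (1)·(-13) + (1)·(-31) + (1)·(-45) = -91.

-91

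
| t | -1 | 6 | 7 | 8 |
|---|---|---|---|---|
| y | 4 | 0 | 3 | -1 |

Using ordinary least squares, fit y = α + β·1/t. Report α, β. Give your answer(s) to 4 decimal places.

α = 1.0907, β = -2.8949

Sums needed: Σ1 = 4, Σ1/t = -95/168, Σ1/t·1/t = 30025/28224.
Right-hand side: Σy = 6, Σ1/t·y = -207/56.
Eliminating β: (30025/28224)·(row 1) − (-95/168)·(row 2) gives (37025/9408)·α = (30025/28224)·6 − (-95/168)·(-207/56) = 40385/9408, so α = 8077/7405.
Then β = ((-207/56) − (-95/168)·(8077/7405))/(30025/28224) = -107184/37025.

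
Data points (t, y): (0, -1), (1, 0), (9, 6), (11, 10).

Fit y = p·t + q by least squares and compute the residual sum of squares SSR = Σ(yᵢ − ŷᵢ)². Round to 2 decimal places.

SSR = 2.39

The normal equations are: 203·p + 21·q = 164;  21·p + 4·q = 15.
(Σt·t = 203, Σt = 21, Σ1 = 4, Σt·y = 164, Σy = 15.)
Δ = 203·4 − 21² = 371.
p = (164·4 − 21·15)/371 = 341/371; q = (203·15 − 21·164)/371 = -57/53.
Residuals: 4/53, 58/371, -444/371, 358/371; SSR = 888/371.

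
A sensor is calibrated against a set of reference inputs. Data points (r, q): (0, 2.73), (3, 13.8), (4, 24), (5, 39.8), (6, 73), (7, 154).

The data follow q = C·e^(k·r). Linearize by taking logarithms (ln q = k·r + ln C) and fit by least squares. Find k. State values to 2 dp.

k = 0.57

Linearized form: ln q = k·r + ln C. From the 6 transformed points,
Σr = 25.0000, Σ(r)² = 135.0000, Σln q = 19.8183, Σr·ln q = 100.0070.
Equations: 135.0000·k + 25.0000·ln C = 100.0070;  25.0000·k + 6·ln C = 19.8183.
Δ = 135.0000·6 − (25.0000)² = 185.0000; k = (100.0070·6 − 25.0000·19.8183)/185.0000 = 0.56532, ln C = (135.0000·19.8183 − 25.0000·100.0070)/185.0000 = 0.94755.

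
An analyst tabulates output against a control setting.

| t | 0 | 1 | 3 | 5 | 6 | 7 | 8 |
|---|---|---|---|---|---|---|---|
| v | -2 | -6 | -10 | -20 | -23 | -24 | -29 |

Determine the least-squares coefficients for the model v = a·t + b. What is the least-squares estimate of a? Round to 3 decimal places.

The normal equations are: 184·a + 30·b = -674;  30·a + 7·b = -114.
(Σt·t = 184, Σt = 30, Σ1 = 7, Σt·v = -674, Σv = -114.)
Eliminating b: 7·(row 1) − 30·(row 2) gives 388·a = 7·(-674) − 30·(-114) = -1298, so a = -649/194.
Then b = ((-114) − 30·(-649/194))/7 = -189/97.

a = -3.345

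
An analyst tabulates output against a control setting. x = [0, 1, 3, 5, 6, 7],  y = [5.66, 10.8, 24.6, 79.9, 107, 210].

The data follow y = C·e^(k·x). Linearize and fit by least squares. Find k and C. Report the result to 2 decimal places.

k = 0.50, C = 5.93

With ln yᵢ as the transformed response and xᵢ as the regressor:
Over the data: Σx = 22.0000, Σ(x)² = 120.0000, Σln y = 21.7164, Σx·ln y = 99.3584.
Normal system: [[120.0000, 22.0000]; [22.0000, 6]]·[k, ln C]ᵀ = [99.3584, 21.7164]ᵀ.
Solving (det = 236.0000): k = 0.50165, ln C = 1.78003, so C = exp(1.78003) = 5.93003.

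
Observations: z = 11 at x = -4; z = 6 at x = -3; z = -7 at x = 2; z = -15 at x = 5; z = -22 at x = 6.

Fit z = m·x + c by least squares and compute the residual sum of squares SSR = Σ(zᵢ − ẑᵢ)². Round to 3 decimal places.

Normal-equation sums: Σx·x = 90, Σx = 6, Σ1 = 5.
Right-hand side: Σx·z = -283, Σz = -27.
det = 90·5 − 6² = 414.
m = ((-283)·5 − 6·(-27))/414 = -1253/414; c = (90·(-27) − 6·(-283))/414 = -122/69.
Residuals: 137/207, -181/138, 170/207, 787/414, -143/69; SSR = 4447/414.

SSR = 10.742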